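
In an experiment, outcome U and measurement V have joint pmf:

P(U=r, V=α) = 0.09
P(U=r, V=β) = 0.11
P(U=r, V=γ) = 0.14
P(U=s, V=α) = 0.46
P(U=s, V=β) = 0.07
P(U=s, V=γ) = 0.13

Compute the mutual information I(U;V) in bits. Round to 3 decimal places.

0.128 bits

Marginals: p(U) = (0.3400, 0.6600), p(V) = (0.5500, 0.1800, 0.2700).
I(U;V) = Σ p(x,y)·log₂[p(x,y)/(p(x)p(y))].
  (r,α): 0.09·log₂(0.4813) = -0.0950
  (r,β): 0.11·log₂(1.7974) = 0.0930
  (r,γ): 0.14·log₂(1.5251) = 0.0852
  (s,α): 0.46·log₂(1.2672) = 0.1572
  (s,β): 0.07·log₂(0.5892) = -0.0534
  (s,γ): 0.13·log₂(0.7295) = -0.0591
Sum = 0.128 bits.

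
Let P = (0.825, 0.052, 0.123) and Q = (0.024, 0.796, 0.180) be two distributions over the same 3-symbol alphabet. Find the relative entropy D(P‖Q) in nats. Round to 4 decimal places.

D(P‖Q) = Σ p·ln(p/q).
  0.825·ln(0.825/0.024) = 2.91830
  0.052·ln(0.052/0.796) = -0.14187
  0.123·ln(0.123/0.180) = -0.04684
D(P‖Q) = 2.7296 nats.

2.7296 nats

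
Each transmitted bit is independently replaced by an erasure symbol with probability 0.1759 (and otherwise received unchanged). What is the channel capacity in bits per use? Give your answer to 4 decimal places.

0.8241 bits

Binary erasure channel: capacity C = 1 − ε.
C = 1 − 0.1759 = 0.8241 bits per channel use.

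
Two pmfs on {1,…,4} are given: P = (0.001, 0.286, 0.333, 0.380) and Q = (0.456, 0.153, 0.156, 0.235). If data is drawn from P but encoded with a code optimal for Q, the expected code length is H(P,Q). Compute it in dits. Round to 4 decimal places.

0.7412 dits

H(P,Q) = −Σ p·log₁₀ q.
  −0.001·log₁₀(0.456) = 0.00034
  −0.286·log₁₀(0.153) = 0.23318
  −0.333·log₁₀(0.156) = 0.26869
  −0.380·log₁₀(0.235) = 0.23899
H(P,Q) = 0.7412 dits.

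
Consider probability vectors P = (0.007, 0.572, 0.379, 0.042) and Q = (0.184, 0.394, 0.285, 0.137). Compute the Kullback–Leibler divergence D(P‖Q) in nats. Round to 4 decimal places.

D(P‖Q) = Σ p·ln(p/q).
  0.007·ln(0.007/0.184) = -0.02288
  0.572·ln(0.572/0.394) = 0.21323
  0.379·ln(0.379/0.285) = 0.10803
  0.042·ln(0.042/0.137) = -0.04966
D(P‖Q) = 0.2487 nats.

0.2487 nats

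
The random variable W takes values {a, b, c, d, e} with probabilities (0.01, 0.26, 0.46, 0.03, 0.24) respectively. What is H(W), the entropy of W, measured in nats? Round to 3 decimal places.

1.201 nats

H(W) = −Σ p·ln p.
  −(0.01)·ln(0.01) = 0.0461
  −(0.26)·ln(0.26) = 0.3502
  −(0.46)·ln(0.46) = 0.3572
  −(0.03)·ln(0.03) = 0.1052
  −(0.24)·ln(0.24) = 0.3425
Sum: 0.0461 + 0.3502 + 0.3572 + 0.1052 + 0.3425 = 1.201 nats.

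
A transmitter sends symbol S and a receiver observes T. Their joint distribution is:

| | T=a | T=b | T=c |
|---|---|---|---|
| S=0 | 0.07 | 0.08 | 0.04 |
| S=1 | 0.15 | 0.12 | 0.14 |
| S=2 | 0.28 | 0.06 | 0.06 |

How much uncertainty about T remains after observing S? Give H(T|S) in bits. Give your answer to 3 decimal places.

Chain rule: H(T|S) = H(S,T) − H(S).
Marginals: p(S) = (0.1900, 0.4100, 0.4000), p(T) = (0.5000, 0.2600, 0.2400).
H(S,T) = 2.9218 bits; H(S) = 1.5114 bits.
H(T|S) = 2.9218 − 1.5114 = 1.410 bits.

1.410 bits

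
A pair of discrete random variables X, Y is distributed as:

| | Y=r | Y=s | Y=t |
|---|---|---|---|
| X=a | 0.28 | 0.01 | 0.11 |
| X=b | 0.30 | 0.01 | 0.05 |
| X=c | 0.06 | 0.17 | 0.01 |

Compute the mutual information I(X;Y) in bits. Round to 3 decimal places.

0.376 bits

Marginals: p(X) = (0.4000, 0.3600, 0.2400), p(Y) = (0.6400, 0.1900, 0.1700).
I(X;Y) = H(X) + H(Y) − H(X,Y).
H(X) = 1.5535, H(Y) = 1.3019, H(X,Y) = 2.4791.
I(X;Y) = 1.5535 + 1.3019 − 2.4791 = 0.376 bits.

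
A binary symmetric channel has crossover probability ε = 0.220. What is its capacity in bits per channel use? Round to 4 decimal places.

0.2398 bits

Binary symmetric channel: C = 1 − h₂(ε) where h₂ is the binary entropy function.
h₂(0.220) = −0.220·log₂0.220 − 0.780·log₂0.780 = 0.7602.
C = 1 − 0.7602 = 0.2398 bits per channel use.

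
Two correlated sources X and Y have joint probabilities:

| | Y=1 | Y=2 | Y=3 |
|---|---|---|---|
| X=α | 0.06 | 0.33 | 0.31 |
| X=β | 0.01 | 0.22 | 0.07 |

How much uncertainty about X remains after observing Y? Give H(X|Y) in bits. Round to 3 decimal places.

0.837 bits

Marginals: p(X) = (0.7000, 0.3000), p(Y) = (0.0700, 0.5500, 0.3800).
H(X|Y) = Σ p(Y) · H(X|Y=·).
  Y=1: p=0.0700, H(X|Y=1) = 0.5917
  Y=2: p=0.5500, H(X|Y=2) = 0.9710
  Y=3: p=0.3800, H(X|Y=3) = 0.6892
Weighted sum = 0.837 bits.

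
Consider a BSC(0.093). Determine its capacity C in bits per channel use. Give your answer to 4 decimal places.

Binary symmetric channel: C = 1 − h₂(ε) where h₂ is the binary entropy function.
h₂(0.093) = −0.093·log₂0.093 − 0.907·log₂0.907 = 0.4464.
C = 1 − 0.4464 = 0.5536 bits per channel use.

0.5536 bits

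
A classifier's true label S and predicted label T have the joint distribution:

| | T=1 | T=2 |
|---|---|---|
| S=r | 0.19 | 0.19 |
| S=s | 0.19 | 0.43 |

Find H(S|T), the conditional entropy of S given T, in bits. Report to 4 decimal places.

0.9312 bits

Marginals: p(S) = (0.3800, 0.6200), p(T) = (0.3800, 0.6200).
H(S|T) = Σ p(T) · H(S|T=·).
  T=1: p=0.3800, H(S|T=1) = 1.0000
  T=2: p=0.6200, H(S|T=2) = 0.8890
Weighted sum = 0.9312 bits.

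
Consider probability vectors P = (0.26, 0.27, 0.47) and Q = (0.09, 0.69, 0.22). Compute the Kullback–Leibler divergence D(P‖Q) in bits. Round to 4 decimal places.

D(P‖Q) = Σ p·log₂(p/q).
  0.26·log₂(0.26/0.09) = 0.39793
  0.27·log₂(0.27/0.69) = -0.36548
  0.47·log₂(0.47/0.22) = 0.51472
D(P‖Q) = 0.5472 bits.

0.5472 bits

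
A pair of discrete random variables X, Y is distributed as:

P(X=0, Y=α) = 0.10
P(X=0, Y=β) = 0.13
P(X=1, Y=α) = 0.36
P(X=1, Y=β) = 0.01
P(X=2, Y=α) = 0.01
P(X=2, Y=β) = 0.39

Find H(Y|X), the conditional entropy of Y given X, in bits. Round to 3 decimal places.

Marginals: p(X) = (0.2300, 0.3700, 0.4000), p(Y) = (0.4700, 0.5300).
H(Y|X) = Σ p(X) · H(Y|X=·).
  X=0: p=0.2300, H(Y|X=0) = 0.9877
  X=1: p=0.3700, H(Y|X=1) = 0.1793
  X=2: p=0.4000, H(Y|X=2) = 0.1687
Weighted sum = 0.361 bits.

0.361 bits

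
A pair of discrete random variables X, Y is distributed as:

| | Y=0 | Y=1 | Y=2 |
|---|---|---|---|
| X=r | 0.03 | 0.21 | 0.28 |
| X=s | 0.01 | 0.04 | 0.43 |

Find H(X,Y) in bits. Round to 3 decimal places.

H(X,Y) = −Σ p(x,y)·log₂ p(x,y) over all 6 cells.
  cell (r,0): −0.03·log₂0.03 = 0.1518
  cell (r,1): −0.21·log₂0.21 = 0.4728
  cell (r,2): −0.28·log₂0.28 = 0.5142
  cell (s,0): −0.01·log₂0.01 = 0.0664
  cell (s,1): −0.04·log₂0.04 = 0.1858
  cell (s,2): −0.43·log₂0.43 = 0.5236
Sum = 1.915 bits.

1.915 bits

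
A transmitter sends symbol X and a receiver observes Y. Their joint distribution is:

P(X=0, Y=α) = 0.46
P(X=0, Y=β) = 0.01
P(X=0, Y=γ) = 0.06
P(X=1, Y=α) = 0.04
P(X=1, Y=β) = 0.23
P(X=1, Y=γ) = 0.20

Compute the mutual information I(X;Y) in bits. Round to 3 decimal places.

0.534 bits

Marginals: p(X) = (0.5300, 0.4700), p(Y) = (0.5000, 0.2400, 0.2600).
I(X;Y) = H(X) + H(Y) − H(X,Y).
H(X) = 0.9974, H(Y) = 1.4994, H(X,Y) = 1.9631.
I(X;Y) = 0.9974 + 1.4994 − 1.9631 = 0.534 bits.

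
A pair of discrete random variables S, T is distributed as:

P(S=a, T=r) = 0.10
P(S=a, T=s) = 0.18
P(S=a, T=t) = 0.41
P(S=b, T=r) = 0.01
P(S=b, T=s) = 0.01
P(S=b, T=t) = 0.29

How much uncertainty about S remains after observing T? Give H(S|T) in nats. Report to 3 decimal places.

Chain rule: H(S|T) = H(S,T) − H(T).
Marginals: p(S) = (0.6900, 0.3100), p(T) = (0.1100, 0.1900, 0.7000).
H(S,T) = 1.3556 nats; H(T) = 0.8080 nats.
H(S|T) = 1.3556 − 0.8080 = 0.548 nats.

0.548 nats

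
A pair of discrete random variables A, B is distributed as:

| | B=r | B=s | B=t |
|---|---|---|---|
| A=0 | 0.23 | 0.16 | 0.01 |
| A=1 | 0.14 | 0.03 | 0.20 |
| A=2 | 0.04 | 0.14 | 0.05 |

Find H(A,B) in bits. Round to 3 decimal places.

H(A,B) = −Σ p(x,y)·log₂ p(x,y) over all 9 cells.
  cell (0,r): −0.23·log₂0.23 = 0.4877
  cell (0,s): −0.16·log₂0.16 = 0.4230
  cell (0,t): −0.01·log₂0.01 = 0.0664
  cell (1,r): −0.14·log₂0.14 = 0.3971
  cell (1,s): −0.03·log₂0.03 = 0.1518
  cell (1,t): −0.20·log₂0.20 = 0.4644
  cell (2,r): −0.04·log₂0.04 = 0.1858
  cell (2,s): −0.14·log₂0.14 = 0.3971
  cell (2,t): −0.05·log₂0.05 = 0.2161
Sum = 2.789 bits.

2.789 bits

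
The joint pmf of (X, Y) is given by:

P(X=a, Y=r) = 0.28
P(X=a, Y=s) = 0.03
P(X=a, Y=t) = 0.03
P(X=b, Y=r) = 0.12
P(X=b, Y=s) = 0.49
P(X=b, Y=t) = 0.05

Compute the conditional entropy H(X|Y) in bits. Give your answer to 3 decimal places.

Marginals: p(X) = (0.3400, 0.6600), p(Y) = (0.4000, 0.5200, 0.0800).
H(X|Y) = Σ p(Y) · H(X|Y=·).
  Y=r: p=0.4000, H(X|Y=r) = 0.8813
  Y=s: p=0.5200, H(X|Y=s) = 0.3182
  Y=t: p=0.0800, H(X|Y=t) = 0.9544
Weighted sum = 0.594 bits.

0.594 bits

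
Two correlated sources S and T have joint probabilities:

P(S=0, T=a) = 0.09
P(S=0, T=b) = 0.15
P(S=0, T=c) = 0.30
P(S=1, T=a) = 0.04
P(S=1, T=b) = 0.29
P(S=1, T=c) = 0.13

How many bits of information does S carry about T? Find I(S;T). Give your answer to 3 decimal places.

0.092 bits

Marginals: p(S) = (0.5400, 0.4600), p(T) = (0.1300, 0.4400, 0.4300).
I(S;T) = H(S) + H(T) − H(S,T).
H(S) = 0.9954, H(T) = 1.4274, H(S,T) = 2.3306.
I(S;T) = 0.9954 + 1.4274 − 2.3306 = 0.092 bits.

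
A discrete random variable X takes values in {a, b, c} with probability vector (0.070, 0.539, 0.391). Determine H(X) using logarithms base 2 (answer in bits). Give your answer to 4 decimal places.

H(X) = −Σ p·log₂ p.
  −(0.070)·log₂(0.070) = 0.26856
  −(0.539)·log₂(0.539) = 0.48060
  −(0.391)·log₂(0.391) = 0.52971
Sum: 0.26856 + 0.48060 + 0.52971 = 1.2789 bits.

1.2789 bits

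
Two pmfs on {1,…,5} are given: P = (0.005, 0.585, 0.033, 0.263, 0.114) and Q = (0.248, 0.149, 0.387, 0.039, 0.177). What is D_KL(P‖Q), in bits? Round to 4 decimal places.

1.6607 bits

D(P‖Q) = Σ p·log₂(p/q).
  0.005·log₂(0.005/0.248) = -0.02816
  0.585·log₂(0.585/0.149) = 1.15428
  0.033·log₂(0.033/0.387) = -0.11721
  0.263·log₂(0.263/0.039) = 0.72417
  0.114·log₂(0.114/0.177) = -0.07236
D(P‖Q) = 1.6607 bits.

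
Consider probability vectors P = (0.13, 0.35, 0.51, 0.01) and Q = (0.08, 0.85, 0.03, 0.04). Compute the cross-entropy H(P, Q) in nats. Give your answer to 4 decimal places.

H(P,Q) = −Σ p·ln q.
  −0.13·ln(0.08) = 0.32834
  −0.35·ln(0.85) = 0.05688
  −0.51·ln(0.03) = 1.78834
  −0.01·ln(0.04) = 0.03219
H(P,Q) = 2.2058 nats.

2.2058 nats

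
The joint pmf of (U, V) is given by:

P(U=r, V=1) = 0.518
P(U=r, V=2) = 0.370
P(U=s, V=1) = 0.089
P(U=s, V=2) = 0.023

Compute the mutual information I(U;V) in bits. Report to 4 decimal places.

Marginals: p(U) = (0.8880, 0.1120), p(V) = (0.6070, 0.3930).
I(U;V) = Σ p(x,y)·log₂[p(x,y)/(p(x)p(y))].
  (r,1): 0.518·log₂(0.9610) = -0.02972
  (r,2): 0.370·log₂(1.0602) = 0.03121
  (s,1): 0.089·log₂(1.3091) = 0.03459
  (s,2): 0.023·log₂(0.5225) = -0.02154
Sum = 0.0145 bits.

0.0145 bits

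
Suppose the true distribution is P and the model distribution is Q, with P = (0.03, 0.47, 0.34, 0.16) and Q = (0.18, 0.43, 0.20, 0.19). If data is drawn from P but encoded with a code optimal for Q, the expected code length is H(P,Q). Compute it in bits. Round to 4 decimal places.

1.8193 bits

H(P,Q) = −Σ p·log₂ q.
  −0.03·log₂(0.18) = 0.07422
  −0.47·log₂(0.43) = 0.57227
  −0.34·log₂(0.20) = 0.78946
  −0.16·log₂(0.19) = 0.38335
H(P,Q) = 1.8193 bits.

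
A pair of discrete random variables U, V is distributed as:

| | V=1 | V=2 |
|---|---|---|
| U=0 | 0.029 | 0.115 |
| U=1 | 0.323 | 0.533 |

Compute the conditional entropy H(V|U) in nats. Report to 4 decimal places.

0.6396 nats

Marginals: p(U) = (0.1440, 0.8560), p(V) = (0.3520, 0.6480).
H(V|U) = Σ p(U) · H(V|U=·).
  U=0: p=0.1440, H(V|U=0) = 0.5023
  U=1: p=0.8560, H(V|U=1) = 0.6627
Weighted sum = 0.6396 nats.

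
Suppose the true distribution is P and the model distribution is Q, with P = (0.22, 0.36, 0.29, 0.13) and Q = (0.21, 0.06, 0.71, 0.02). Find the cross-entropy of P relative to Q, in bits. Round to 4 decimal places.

2.8335 bits

H(P,Q) = −Σ p·log₂ q.
  −0.22·log₂(0.21) = 0.49534
  −0.36·log₂(0.06) = 1.46120
  −0.29·log₂(0.71) = 0.14329
  −0.13·log₂(0.02) = 0.73370
H(P,Q) = 2.8335 bits.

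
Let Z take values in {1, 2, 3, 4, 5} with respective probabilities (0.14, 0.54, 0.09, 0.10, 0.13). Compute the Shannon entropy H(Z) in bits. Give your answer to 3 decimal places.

1.905 bits

H(Z) = −Σ p·log₂ p.
  −(0.14)·log₂(0.14) = 0.3971
  −(0.54)·log₂(0.54) = 0.4800
  −(0.09)·log₂(0.09) = 0.3127
  −(0.10)·log₂(0.10) = 0.3322
  −(0.13)·log₂(0.13) = 0.3826
Sum: 0.3971 + 0.4800 + 0.3127 + 0.3322 + 0.3826 = 1.905 bits.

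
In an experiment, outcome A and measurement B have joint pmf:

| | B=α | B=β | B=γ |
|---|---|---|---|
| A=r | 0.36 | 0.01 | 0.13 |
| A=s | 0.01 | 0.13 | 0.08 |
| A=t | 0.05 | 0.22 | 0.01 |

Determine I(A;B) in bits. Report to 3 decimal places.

0.548 bits

Marginals: p(A) = (0.5000, 0.2200, 0.2800), p(B) = (0.4200, 0.3600, 0.2200).
I(A;B) = H(A) + H(B) − H(A,B).
H(A) = 1.4948, H(B) = 1.5368, H(A,B) = 2.4834.
I(A;B) = 1.4948 + 1.5368 − 2.4834 = 0.548 bits.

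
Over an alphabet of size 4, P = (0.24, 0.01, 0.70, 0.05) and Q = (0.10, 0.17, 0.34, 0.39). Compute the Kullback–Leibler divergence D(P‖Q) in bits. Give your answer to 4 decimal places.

0.8434 bits

D(P‖Q) = Σ p·log₂(p/q).
  0.24·log₂(0.24/0.10) = 0.30313
  0.01·log₂(0.01/0.17) = -0.04087
  0.70·log₂(0.70/0.34) = 0.72927
  0.05·log₂(0.05/0.39) = -0.14817
D(P‖Q) = 0.8434 bits.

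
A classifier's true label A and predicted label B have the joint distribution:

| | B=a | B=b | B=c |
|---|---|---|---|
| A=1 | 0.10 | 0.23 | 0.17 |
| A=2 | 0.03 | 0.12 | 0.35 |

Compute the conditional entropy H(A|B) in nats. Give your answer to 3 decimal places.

0.624 nats

Chain rule: H(A|B) = H(A,B) − H(B).
Marginals: p(A) = (0.5000, 0.5000), p(B) = (0.1300, 0.3500, 0.5200).
H(A,B) = 1.5966 nats; H(B) = 0.9727 nats.
H(A|B) = 1.5966 − 0.9727 = 0.624 nats.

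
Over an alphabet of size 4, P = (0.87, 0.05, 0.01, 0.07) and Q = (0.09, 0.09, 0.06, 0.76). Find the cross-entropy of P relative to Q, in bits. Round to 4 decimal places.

H(P,Q) = −Σ p·log₂ q.
  −0.87·log₂(0.09) = 3.02232
  −0.05·log₂(0.09) = 0.17370
  −0.01·log₂(0.06) = 0.04059
  −0.07·log₂(0.76) = 0.02772
H(P,Q) = 3.2643 bits.

3.2643 bits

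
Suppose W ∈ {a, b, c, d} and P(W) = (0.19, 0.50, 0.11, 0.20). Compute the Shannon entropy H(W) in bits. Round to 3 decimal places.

H(W) = −Σ p·log₂ p.
  −(0.19)·log₂(0.19) = 0.4552
  −(0.50)·log₂(0.50) = 0.5000
  −(0.11)·log₂(0.11) = 0.3503
  −(0.20)·log₂(0.20) = 0.4644
Sum: 0.4552 + 0.5000 + 0.3503 + 0.4644 = 1.770 bits.

1.770 bits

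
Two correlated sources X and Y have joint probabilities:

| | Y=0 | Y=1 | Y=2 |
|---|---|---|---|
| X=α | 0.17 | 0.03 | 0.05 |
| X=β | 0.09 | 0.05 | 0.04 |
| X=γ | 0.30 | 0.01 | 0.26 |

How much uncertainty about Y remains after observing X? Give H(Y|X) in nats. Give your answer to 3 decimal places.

Marginals: p(X) = (0.2500, 0.1800, 0.5700), p(Y) = (0.5600, 0.0900, 0.3500).
H(Y|X) = Σ p(X) · H(Y|X=·).
  X=α: p=0.2500, H(Y|X=α) = 0.8386
  X=β: p=0.1800, H(Y|X=β) = 1.0366
  X=γ: p=0.5700, H(Y|X=γ) = 0.7668
Weighted sum = 0.833 nats.

0.833 nats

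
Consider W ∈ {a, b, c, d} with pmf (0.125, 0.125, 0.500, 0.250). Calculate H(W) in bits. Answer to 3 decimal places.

1.750 bits

H(W) = −Σ p·log₂ p.
  −(0.125)·log₂(0.125) = 0.3750
  −(0.125)·log₂(0.125) = 0.3750
  −(0.500)·log₂(0.500) = 0.5000
  −(0.250)·log₂(0.250) = 0.5000
Sum: 0.3750 + 0.3750 + 0.5000 + 0.5000 = 1.750 bits.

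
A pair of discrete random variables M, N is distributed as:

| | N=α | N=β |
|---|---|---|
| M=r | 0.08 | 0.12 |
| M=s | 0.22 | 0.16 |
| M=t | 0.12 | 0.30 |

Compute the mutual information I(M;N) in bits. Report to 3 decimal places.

0.052 bits

Marginals: p(M) = (0.2000, 0.3800, 0.4200), p(N) = (0.4200, 0.5800).
I(M;N) = H(M) + H(N) − H(M,N).
H(M) = 1.5205, H(N) = 0.9815, H(M,N) = 2.4503.
I(M;N) = 1.5205 + 0.9815 − 2.4503 = 0.052 bits.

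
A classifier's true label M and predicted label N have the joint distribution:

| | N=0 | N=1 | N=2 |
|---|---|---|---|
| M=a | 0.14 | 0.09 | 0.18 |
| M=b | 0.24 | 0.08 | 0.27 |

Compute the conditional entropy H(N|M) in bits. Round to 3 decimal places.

Chain rule: H(N|M) = H(M,N) − H(M).
Marginals: p(M) = (0.4100, 0.5900), p(N) = (0.3800, 0.1700, 0.4500).
H(M,N) = 2.4507 bits; H(M) = 0.9765 bits.
H(N|M) = 2.4507 − 0.9765 = 1.474 bits.

1.474 bits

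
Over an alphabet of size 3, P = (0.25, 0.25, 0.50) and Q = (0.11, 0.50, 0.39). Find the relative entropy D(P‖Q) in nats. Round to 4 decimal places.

0.1562 nats

D(P‖Q) = Σ p·ln(p/q).
  0.25·ln(0.25/0.11) = 0.20525
  0.25·ln(0.25/0.50) = -0.17329
  0.50·ln(0.50/0.39) = 0.12423
D(P‖Q) = 0.1562 nats.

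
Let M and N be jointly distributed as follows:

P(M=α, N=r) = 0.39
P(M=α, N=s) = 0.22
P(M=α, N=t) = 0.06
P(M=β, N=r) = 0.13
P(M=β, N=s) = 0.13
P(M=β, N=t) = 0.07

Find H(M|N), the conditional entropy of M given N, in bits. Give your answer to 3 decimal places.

Marginals: p(M) = (0.6700, 0.3300), p(N) = (0.5200, 0.3500, 0.1300).
H(M|N) = Σ p(N) · H(M|N=·).
  N=r: p=0.5200, H(M|N=r) = 0.8113
  N=s: p=0.3500, H(M|N=s) = 0.9518
  N=t: p=0.1300, H(M|N=t) = 0.9957
Weighted sum = 0.884 bits.

0.884 bits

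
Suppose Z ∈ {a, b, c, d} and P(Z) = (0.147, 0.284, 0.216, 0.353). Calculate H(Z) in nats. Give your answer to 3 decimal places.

H(Z) = −Σ p·ln p.
  −(0.147)·ln(0.147) = 0.2818
  −(0.284)·ln(0.284) = 0.3575
  −(0.216)·ln(0.216) = 0.3310
  −(0.353)·ln(0.353) = 0.3676
Sum: 0.2818 + 0.3575 + 0.3310 + 0.3676 = 1.338 nats.

1.338 nats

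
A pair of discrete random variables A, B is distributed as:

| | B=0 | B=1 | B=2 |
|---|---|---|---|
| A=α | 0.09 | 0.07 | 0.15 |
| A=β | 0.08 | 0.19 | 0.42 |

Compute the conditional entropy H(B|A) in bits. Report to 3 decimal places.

1.371 bits

Marginals: p(A) = (0.3100, 0.6900), p(B) = (0.1700, 0.2600, 0.5700).
H(B|A) = Σ p(A) · H(B|A=·).
  A=α: p=0.3100, H(B|A=α) = 1.5095
  A=β: p=0.6900, H(B|A=β) = 1.3087
Weighted sum = 1.371 bits.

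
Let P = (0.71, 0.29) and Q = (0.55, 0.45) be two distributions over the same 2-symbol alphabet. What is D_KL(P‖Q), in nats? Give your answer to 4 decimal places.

D(P‖Q) = Σ p·ln(p/q).
  0.71·ln(0.71/0.55) = 0.18130
  0.29·ln(0.29/0.45) = -0.12742
D(P‖Q) = 0.0539 nats.

0.0539 nats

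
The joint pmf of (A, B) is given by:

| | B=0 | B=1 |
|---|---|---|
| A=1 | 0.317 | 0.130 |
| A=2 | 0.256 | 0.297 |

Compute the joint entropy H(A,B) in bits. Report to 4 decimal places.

H(A,B) = −Σ p(x,y)·log₂ p(x,y) over all 4 cells.
  cell (1,0): −0.317·log₂0.317 = 0.52541
  cell (1,1): −0.130·log₂0.130 = 0.38264
  cell (2,0): −0.256·log₂0.256 = 0.50324
  cell (2,1): −0.297·log₂0.297 = 0.52019
Sum = 1.9315 bits.

1.9315 bits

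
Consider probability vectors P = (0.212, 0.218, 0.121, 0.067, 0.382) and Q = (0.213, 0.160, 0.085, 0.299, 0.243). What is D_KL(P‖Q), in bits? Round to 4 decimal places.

D(P‖Q) = Σ p·log₂(p/q).
  0.212·log₂(0.212/0.213) = -0.00144
  0.218·log₂(0.218/0.160) = 0.09728
  0.121·log₂(0.121/0.085) = 0.06165
  0.067·log₂(0.067/0.299) = -0.14458
  0.382·log₂(0.382/0.243) = 0.24930
D(P‖Q) = 0.2622 bits.

0.2622 bits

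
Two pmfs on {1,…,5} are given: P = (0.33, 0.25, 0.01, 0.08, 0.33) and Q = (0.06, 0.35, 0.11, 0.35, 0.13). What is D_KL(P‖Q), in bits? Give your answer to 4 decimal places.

0.9288 bits

D(P‖Q) = Σ p·log₂(p/q).
  0.33·log₂(0.33/0.06) = 0.81161
  0.25·log₂(0.25/0.35) = -0.12136
  0.01·log₂(0.01/0.11) = -0.03459
  0.08·log₂(0.08/0.35) = -0.17034
  0.33·log₂(0.33/0.13) = 0.44350
D(P‖Q) = 0.9288 bits.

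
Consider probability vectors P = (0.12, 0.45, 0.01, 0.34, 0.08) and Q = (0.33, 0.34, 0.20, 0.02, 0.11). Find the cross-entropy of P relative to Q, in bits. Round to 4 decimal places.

3.0892 bits

H(P,Q) = −Σ p·log₂ q.
  −0.12·log₂(0.33) = 0.19194
  −0.45·log₂(0.34) = 0.70038
  −0.01·log₂(0.20) = 0.02322
  −0.34·log₂(0.02) = 1.91891
  −0.08·log₂(0.11) = 0.25475
H(P,Q) = 3.0892 bits.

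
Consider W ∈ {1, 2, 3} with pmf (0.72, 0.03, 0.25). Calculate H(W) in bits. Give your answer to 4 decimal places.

H(W) = −Σ p·log₂ p.
  −(0.72)·log₂(0.72) = 0.34123
  −(0.03)·log₂(0.03) = 0.15177
  −(0.25)·log₂(0.25) = 0.50000
Sum: 0.34123 + 0.15177 + 0.50000 = 0.9930 bits.

0.9930 bits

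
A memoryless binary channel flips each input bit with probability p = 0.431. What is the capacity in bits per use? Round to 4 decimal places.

0.0138 bits

Binary symmetric channel: C = 1 − h₂(ε) where h₂ is the binary entropy function.
h₂(0.431) = −0.431·log₂0.431 − 0.569·log₂0.569 = 0.9862.
C = 1 − 0.9862 = 0.0138 bits per channel use.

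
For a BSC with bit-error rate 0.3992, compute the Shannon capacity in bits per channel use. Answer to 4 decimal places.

Binary symmetric channel: C = 1 − h₂(ε) where h₂ is the binary entropy function.
h₂(0.3992) = −0.3992·log₂0.3992 − 0.6008·log₂0.6008 = 0.9705.
C = 1 − 0.9705 = 0.0295 bits per channel use.

0.0295 bits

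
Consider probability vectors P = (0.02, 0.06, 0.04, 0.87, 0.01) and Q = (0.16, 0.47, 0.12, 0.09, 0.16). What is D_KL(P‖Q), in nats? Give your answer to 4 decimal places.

D(P‖Q) = Σ p·ln(p/q).
  0.02·ln(0.02/0.16) = -0.04159
  0.06·ln(0.06/0.47) = -0.12350
  0.04·ln(0.04/0.12) = -0.04394
  0.87·ln(0.87/0.09) = 1.97375
  0.01·ln(0.01/0.16) = -0.02773
D(P‖Q) = 1.7370 nats.

1.7370 nats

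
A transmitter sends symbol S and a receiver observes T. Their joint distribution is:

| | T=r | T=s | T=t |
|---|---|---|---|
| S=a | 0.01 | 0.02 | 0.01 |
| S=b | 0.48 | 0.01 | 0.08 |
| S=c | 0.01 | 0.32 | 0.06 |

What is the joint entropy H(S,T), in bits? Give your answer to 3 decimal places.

H(S,T) = −Σ p(x,y)·log₂ p(x,y) over all 9 cells.
  cell (a,r): −0.01·log₂0.01 = 0.0664
  cell (a,s): −0.02·log₂0.02 = 0.1129
  cell (a,t): −0.01·log₂0.01 = 0.0664
  cell (b,r): −0.48·log₂0.48 = 0.5083
  cell (b,s): −0.01·log₂0.01 = 0.0664
  cell (b,t): −0.08·log₂0.08 = 0.2915
  cell (c,r): −0.01·log₂0.01 = 0.0664
  cell (c,s): −0.32·log₂0.32 = 0.5260
  cell (c,t): −0.06·log₂0.06 = 0.2435
Sum = 1.948 bits.

1.948 bits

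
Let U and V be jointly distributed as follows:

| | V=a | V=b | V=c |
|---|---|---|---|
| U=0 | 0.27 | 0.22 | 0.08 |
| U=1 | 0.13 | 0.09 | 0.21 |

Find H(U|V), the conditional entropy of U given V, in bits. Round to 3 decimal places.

0.880 bits

Marginals: p(U) = (0.5700, 0.4300), p(V) = (0.4000, 0.3100, 0.2900).
H(U|V) = Σ p(V) · H(U|V=·).
  V=a: p=0.4000, H(U|V=a) = 0.9097
  V=b: p=0.3100, H(U|V=b) = 0.8691
  V=c: p=0.2900, H(U|V=c) = 0.8498
Weighted sum = 0.880 bits.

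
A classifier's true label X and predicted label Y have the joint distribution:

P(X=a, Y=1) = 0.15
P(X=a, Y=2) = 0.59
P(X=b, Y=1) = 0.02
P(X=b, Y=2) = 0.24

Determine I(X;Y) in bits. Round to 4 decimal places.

0.0178 bits

Marginals: p(X) = (0.7400, 0.2600), p(Y) = (0.1700, 0.8300).
I(X;Y) = Σ p(x,y)·log₂[p(x,y)/(p(x)p(y))].
  (a,1): 0.15·log₂(1.1924) = 0.03807
  (a,2): 0.59·log₂(0.9606) = -0.03422
  (b,1): 0.02·log₂(0.4525) = -0.02288
  (b,2): 0.24·log₂(1.1121) = 0.03680
Sum = 0.0178 bits.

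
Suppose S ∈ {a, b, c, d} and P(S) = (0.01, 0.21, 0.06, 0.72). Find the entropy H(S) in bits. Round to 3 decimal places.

1.124 bits

H(S) = −Σ p·log₂ p.
  −(0.01)·log₂(0.01) = 0.0664
  −(0.21)·log₂(0.21) = 0.4728
  −(0.06)·log₂(0.06) = 0.2435
  −(0.72)·log₂(0.72) = 0.3412
Sum: 0.0664 + 0.4728 + 0.2435 + 0.3412 = 1.124 bits.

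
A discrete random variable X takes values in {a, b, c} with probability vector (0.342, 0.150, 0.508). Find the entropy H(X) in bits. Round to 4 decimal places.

H(X) = −Σ p·log₂ p.
  −(0.342)·log₂(0.342) = 0.52939
  −(0.150)·log₂(0.150) = 0.41054
  −(0.508)·log₂(0.508) = 0.49637
Sum: 0.52939 + 0.41054 + 0.49637 = 1.4363 bits.

1.4363 bits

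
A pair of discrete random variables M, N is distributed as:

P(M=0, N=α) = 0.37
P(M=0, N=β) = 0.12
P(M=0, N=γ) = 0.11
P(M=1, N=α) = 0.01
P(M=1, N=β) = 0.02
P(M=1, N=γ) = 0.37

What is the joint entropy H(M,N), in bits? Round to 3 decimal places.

H(M,N) = −Σ p(x,y)·log₂ p(x,y) over all 6 cells.
  cell (0,α): −0.37·log₂0.37 = 0.5307
  cell (0,β): −0.12·log₂0.12 = 0.3671
  cell (0,γ): −0.11·log₂0.11 = 0.3503
  cell (1,α): −0.01·log₂0.01 = 0.0664
  cell (1,β): −0.02·log₂0.02 = 0.1129
  cell (1,γ): −0.37·log₂0.37 = 0.5307
Sum = 1.958 bits.

1.958 bits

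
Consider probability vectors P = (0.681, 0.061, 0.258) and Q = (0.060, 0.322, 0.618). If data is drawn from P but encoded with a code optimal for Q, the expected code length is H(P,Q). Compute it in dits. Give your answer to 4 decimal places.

H(P,Q) = −Σ p·log₁₀ q.
  −0.681·log₁₀(0.060) = 0.83208
  −0.061·log₁₀(0.322) = 0.03002
  −0.258·log₁₀(0.618) = 0.05392
H(P,Q) = 0.9160 dits.

0.9160 dits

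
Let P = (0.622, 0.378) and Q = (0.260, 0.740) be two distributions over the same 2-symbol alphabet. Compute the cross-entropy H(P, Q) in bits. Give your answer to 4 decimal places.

1.3730 bits

H(P,Q) = −Σ p·log₂ q.
  −0.622·log₂(0.260) = 1.20881
  −0.378·log₂(0.740) = 0.16420
H(P,Q) = 1.3730 bits.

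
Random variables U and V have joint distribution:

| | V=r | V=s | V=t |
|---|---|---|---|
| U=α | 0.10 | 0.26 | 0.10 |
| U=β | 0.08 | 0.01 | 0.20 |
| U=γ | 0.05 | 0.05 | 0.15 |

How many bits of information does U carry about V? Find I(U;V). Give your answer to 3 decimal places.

Marginals: p(U) = (0.4600, 0.2900, 0.2500), p(V) = (0.2300, 0.3200, 0.4500).
I(U;V) = Σ p(x,y)·log₂[p(x,y)/(p(x)p(y))].
  (α,r): 0.10·log₂(0.9452) = -0.0081
  (α,s): 0.26·log₂(1.7663) = 0.2134
  (α,t): 0.10·log₂(0.4831) = -0.1050
  (β,r): 0.08·log₂(1.1994) = 0.0210
  (β,s): 0.01·log₂(0.1078) = -0.0321
  (β,t): 0.20·log₂(1.5326) = 0.1232
  (γ,r): 0.05·log₂(0.8696) = -0.0101
  (γ,s): 0.05·log₂(0.6250) = -0.0339
  (γ,t): 0.15·log₂(1.3333) = 0.0623
Sum = 0.231 bits.

0.231 bits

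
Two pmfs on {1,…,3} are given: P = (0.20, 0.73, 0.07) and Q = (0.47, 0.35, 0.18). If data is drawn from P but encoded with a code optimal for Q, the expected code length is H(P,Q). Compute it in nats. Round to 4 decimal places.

H(P,Q) = −Σ p·ln q.
  −0.20·ln(0.47) = 0.15100
  −0.73·ln(0.35) = 0.76637
  −0.07·ln(0.18) = 0.12004
H(P,Q) = 1.0374 nats.

1.0374 nats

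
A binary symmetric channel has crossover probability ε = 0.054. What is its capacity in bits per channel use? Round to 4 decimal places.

Binary symmetric channel: C = 1 − h₂(ε) where h₂ is the binary entropy function.
h₂(0.054) = −0.054·log₂0.054 − 0.946·log₂0.946 = 0.3032.
C = 1 − 0.3032 = 0.6968 bits per channel use.

0.6968 bits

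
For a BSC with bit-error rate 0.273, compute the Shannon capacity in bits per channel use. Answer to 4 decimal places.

0.1543 bits

Binary symmetric channel: C = 1 − h₂(ε) where h₂ is the binary entropy function.
h₂(0.273) = −0.273·log₂0.273 − 0.727·log₂0.727 = 0.8457.
C = 1 − 0.8457 = 0.1543 bits per channel use.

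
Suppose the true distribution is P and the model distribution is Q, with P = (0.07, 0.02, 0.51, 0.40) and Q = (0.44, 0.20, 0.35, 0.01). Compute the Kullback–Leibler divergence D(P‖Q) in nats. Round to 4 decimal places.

D(P‖Q) = Σ p·ln(p/q).
  0.07·ln(0.07/0.44) = -0.12868
  0.02·ln(0.02/0.20) = -0.04605
  0.51·ln(0.51/0.35) = 0.19200
  0.40·ln(0.40/0.01) = 1.47555
D(P‖Q) = 1.4928 nats.

1.4928 nats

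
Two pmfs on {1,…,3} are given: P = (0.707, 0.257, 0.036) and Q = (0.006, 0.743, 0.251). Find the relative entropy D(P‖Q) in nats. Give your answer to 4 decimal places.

D(P‖Q) = Σ p·ln(p/q).
  0.707·ln(0.707/0.006) = 3.37187
  0.257·ln(0.257/0.743) = -0.27284
  0.036·ln(0.036/0.251) = -0.06991
D(P‖Q) = 3.0291 nats.

3.0291 nats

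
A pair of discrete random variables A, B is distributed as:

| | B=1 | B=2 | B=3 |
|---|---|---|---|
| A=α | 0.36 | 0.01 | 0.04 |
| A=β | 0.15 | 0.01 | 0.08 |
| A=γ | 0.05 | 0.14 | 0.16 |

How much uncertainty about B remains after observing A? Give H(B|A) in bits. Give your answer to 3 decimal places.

Marginals: p(A) = (0.4100, 0.2400, 0.3500), p(B) = (0.5600, 0.1600, 0.2800).
H(B|A) = Σ p(A) · H(B|A=·).
  A=α: p=0.4100, H(B|A=α) = 0.6230
  A=β: p=0.2400, H(B|A=β) = 1.1432
  A=γ: p=0.3500, H(B|A=γ) = 1.4461
Weighted sum = 1.036 bits.

1.036 bits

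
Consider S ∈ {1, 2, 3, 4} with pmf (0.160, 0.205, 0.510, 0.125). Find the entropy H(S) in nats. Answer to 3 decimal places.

H(S) = −Σ p·ln p.
  −(0.160)·ln(0.160) = 0.2932
  −(0.205)·ln(0.205) = 0.3249
  −(0.510)·ln(0.510) = 0.3434
  −(0.125)·ln(0.125) = 0.2599
Sum: 0.2932 + 0.3249 + 0.3434 + 0.2599 = 1.221 nats.

1.221 nats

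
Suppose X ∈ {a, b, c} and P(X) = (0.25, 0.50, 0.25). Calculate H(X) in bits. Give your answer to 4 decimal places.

1.5000 bits

H(X) = −Σ p·log₂ p.
  −(0.25)·log₂(0.25) = 0.50000
  −(0.50)·log₂(0.50) = 0.50000
  −(0.25)·log₂(0.25) = 0.50000
Sum: 0.50000 + 0.50000 + 0.50000 = 1.5000 bits.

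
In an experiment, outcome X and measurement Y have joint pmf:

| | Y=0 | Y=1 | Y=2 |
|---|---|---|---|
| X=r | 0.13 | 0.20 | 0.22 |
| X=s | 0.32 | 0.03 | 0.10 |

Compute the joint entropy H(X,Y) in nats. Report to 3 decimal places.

1.620 nats

H(X,Y) = −Σ p(x,y)·ln p(x,y) over all 6 cells.
  cell (r,0): −0.13·ln0.13 = 0.2652
  cell (r,1): −0.20·ln0.20 = 0.3219
  cell (r,2): −0.22·ln0.22 = 0.3331
  cell (s,0): −0.32·ln0.32 = 0.3646
  cell (s,1): −0.03·ln0.03 = 0.1052
  cell (s,2): −0.10·ln0.10 = 0.2303
Sum = 1.620 nats.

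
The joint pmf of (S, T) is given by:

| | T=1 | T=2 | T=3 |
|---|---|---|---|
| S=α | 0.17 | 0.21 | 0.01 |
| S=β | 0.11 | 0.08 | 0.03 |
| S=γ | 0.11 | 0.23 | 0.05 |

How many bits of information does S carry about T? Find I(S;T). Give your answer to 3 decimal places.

Marginals: p(S) = (0.3900, 0.2200, 0.3900), p(T) = (0.3900, 0.5200, 0.0900).
I(S;T) = H(S) + H(T) − H(S,T).
H(S) = 1.5402, H(T) = 1.3330, H(S,T) = 2.8215.
I(S;T) = 1.5402 + 1.3330 − 2.8215 = 0.052 bits.

0.052 bits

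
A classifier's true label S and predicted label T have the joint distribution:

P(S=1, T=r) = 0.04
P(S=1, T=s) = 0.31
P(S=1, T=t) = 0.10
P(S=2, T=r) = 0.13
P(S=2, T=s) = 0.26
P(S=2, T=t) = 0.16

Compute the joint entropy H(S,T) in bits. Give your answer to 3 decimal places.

H(S,T) = −Σ p(x,y)·log₂ p(x,y) over all 6 cells.
  cell (1,r): −0.04·log₂0.04 = 0.1858
  cell (1,s): −0.31·log₂0.31 = 0.5238
  cell (1,t): −0.10·log₂0.10 = 0.3322
  cell (2,r): −0.13·log₂0.13 = 0.3826
  cell (2,s): −0.26·log₂0.26 = 0.5053
  cell (2,t): −0.16·log₂0.16 = 0.4230
Sum = 2.353 bits.

2.353 bits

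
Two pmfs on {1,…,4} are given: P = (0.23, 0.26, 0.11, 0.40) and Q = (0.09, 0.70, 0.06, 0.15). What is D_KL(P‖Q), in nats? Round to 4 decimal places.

0.4173 nats

D(P‖Q) = Σ p·ln(p/q).
  0.23·ln(0.23/0.09) = 0.21580
  0.26·ln(0.26/0.70) = -0.25750
  0.11·ln(0.11/0.06) = 0.06667
  0.40·ln(0.40/0.15) = 0.39233
D(P‖Q) = 0.4173 nats.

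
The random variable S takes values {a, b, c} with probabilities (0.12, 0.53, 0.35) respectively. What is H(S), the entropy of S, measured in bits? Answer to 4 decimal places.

H(S) = −Σ p·log₂ p.
  −(0.12)·log₂(0.12) = 0.36707
  −(0.53)·log₂(0.53) = 0.48545
  −(0.35)·log₂(0.35) = 0.53010
Sum: 0.36707 + 0.48545 + 0.53010 = 1.3826 bits.

1.3826 bits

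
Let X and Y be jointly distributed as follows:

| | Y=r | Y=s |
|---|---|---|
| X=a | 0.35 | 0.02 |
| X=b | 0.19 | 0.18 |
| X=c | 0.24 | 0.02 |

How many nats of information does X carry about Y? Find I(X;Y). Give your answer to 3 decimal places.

Marginals: p(X) = (0.3700, 0.3700, 0.2600), p(Y) = (0.7800, 0.2200).
I(X;Y) = Σ p(x,y)·ln[p(x,y)/(p(x)p(y))].
  (a,r): 0.35·ln(1.2128) = 0.0675
  (a,s): 0.02·ln(0.2457) = -0.0281
  (b,r): 0.19·ln(0.6584) = -0.0794
  (b,s): 0.18·ln(2.2113) = 0.1428
  (c,r): 0.24·ln(1.1834) = 0.0404
  (c,s): 0.02·ln(0.3497) = -0.0210
Sum = 0.122 nats.

0.122 nats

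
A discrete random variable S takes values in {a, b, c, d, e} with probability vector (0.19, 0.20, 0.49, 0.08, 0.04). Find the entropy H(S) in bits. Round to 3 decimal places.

1.901 bits

H(S) = −Σ p·log₂ p.
  −(0.19)·log₂(0.19) = 0.4552
  −(0.20)·log₂(0.20) = 0.4644
  −(0.49)·log₂(0.49) = 0.5043
  −(0.08)·log₂(0.08) = 0.2915
  −(0.04)·log₂(0.04) = 0.1858
Sum: 0.4552 + 0.4644 + 0.5043 + 0.2915 + 0.1858 = 1.901 bits.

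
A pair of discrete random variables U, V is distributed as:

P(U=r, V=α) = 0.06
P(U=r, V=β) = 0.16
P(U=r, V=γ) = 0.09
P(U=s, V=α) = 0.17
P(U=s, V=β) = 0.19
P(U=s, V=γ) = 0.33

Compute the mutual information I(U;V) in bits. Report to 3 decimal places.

Marginals: p(U) = (0.3100, 0.6900), p(V) = (0.2300, 0.3500, 0.4200).
I(U;V) = H(U) + H(V) − H(U,V).
H(U) = 0.8932, H(V) = 1.5434, H(U,V) = 2.3968.
I(U;V) = 0.8932 + 1.5434 − 2.3968 = 0.040 bits.

0.040 bits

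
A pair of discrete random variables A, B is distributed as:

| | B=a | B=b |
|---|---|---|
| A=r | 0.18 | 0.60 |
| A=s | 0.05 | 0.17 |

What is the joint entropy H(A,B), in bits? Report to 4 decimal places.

1.5382 bits

H(A,B) = −Σ p(x,y)·log₂ p(x,y) over all 4 cells.
  cell (r,a): −0.18·log₂0.18 = 0.44531
  cell (r,b): −0.60·log₂0.60 = 0.44218
  cell (s,a): −0.05·log₂0.05 = 0.21610
  cell (s,b): −0.17·log₂0.17 = 0.43459
Sum = 1.5382 bits.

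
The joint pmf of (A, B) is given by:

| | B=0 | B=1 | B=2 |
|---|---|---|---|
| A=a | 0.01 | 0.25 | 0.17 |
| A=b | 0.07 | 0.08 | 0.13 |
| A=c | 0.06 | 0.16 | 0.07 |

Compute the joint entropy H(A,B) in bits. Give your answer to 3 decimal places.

2.879 bits

H(A,B) = −Σ p(x,y)·log₂ p(x,y) over all 9 cells.
  cell (a,0): −0.01·log₂0.01 = 0.0664
  cell (a,1): −0.25·log₂0.25 = 0.5000
  cell (a,2): −0.17·log₂0.17 = 0.4346
  cell (b,0): −0.07·log₂0.07 = 0.2686
  cell (b,1): −0.08·log₂0.08 = 0.2915
  cell (b,2): −0.13·log₂0.13 = 0.3826
  cell (c,0): −0.06·log₂0.06 = 0.2435
  cell (c,1): −0.16·log₂0.16 = 0.4230
  cell (c,2): −0.07·log₂0.07 = 0.2686
Sum = 2.879 bits.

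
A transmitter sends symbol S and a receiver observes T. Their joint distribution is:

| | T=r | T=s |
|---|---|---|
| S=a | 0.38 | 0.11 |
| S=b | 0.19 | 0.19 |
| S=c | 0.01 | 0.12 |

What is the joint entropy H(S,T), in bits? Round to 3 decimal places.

H(S,T) = −Σ p(x,y)·log₂ p(x,y) over all 6 cells.
  cell (a,r): −0.38·log₂0.38 = 0.5305
  cell (a,s): −0.11·log₂0.11 = 0.3503
  cell (b,r): −0.19·log₂0.19 = 0.4552
  cell (b,s): −0.19·log₂0.19 = 0.4552
  cell (c,r): −0.01·log₂0.01 = 0.0664
  cell (c,s): −0.12·log₂0.12 = 0.3671
Sum = 2.225 bits.

2.225 bits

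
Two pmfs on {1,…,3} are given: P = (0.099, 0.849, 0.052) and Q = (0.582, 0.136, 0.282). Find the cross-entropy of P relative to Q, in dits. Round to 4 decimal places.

H(P,Q) = −Σ p·log₁₀ q.
  −0.099·log₁₀(0.582) = 0.02327
  −0.849·log₁₀(0.136) = 0.73563
  −0.052·log₁₀(0.282) = 0.02859
H(P,Q) = 0.7875 dits.

0.7875 dits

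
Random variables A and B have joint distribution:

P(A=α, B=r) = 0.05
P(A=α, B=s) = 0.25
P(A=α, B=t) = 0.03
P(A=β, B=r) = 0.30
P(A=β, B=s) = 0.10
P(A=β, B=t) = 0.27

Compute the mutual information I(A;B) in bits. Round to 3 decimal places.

Marginals: p(A) = (0.3300, 0.6700), p(B) = (0.3500, 0.3500, 0.3000).
I(A;B) = H(A) + H(B) − H(A,B).
H(A) = 0.9149, H(B) = 1.5813, H(A,B) = 2.2312.
I(A;B) = 0.9149 + 1.5813 − 2.2312 = 0.265 bits.

0.265 bits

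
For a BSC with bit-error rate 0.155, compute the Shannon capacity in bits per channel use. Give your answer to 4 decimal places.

Binary symmetric channel: C = 1 − h₂(ε) where h₂ is the binary entropy function.
h₂(0.155) = −0.155·log₂0.155 − 0.845·log₂0.845 = 0.6222.
C = 1 − 0.6222 = 0.3778 bits per channel use.

0.3778 bits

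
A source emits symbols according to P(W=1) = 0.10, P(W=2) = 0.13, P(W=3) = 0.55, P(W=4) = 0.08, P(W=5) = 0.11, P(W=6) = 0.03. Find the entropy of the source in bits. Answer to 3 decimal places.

H(W) = −Σ p·log₂ p.
  −(0.10)·log₂(0.10) = 0.3322
  −(0.13)·log₂(0.13) = 0.3826
  −(0.55)·log₂(0.55) = 0.4744
  −(0.08)·log₂(0.08) = 0.2915
  −(0.11)·log₂(0.11) = 0.3503
  −(0.03)·log₂(0.03) = 0.1518
Sum: 0.3322 + 0.3826 + 0.4744 + 0.2915 + 0.3503 + 0.1518 = 1.983 bits.

1.983 bits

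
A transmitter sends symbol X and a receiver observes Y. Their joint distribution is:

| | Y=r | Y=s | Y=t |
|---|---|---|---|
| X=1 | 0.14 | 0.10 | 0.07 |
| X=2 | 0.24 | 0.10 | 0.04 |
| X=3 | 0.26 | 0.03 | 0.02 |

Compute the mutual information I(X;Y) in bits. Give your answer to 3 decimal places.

0.081 bits

Marginals: p(X) = (0.3100, 0.3800, 0.3100), p(Y) = (0.6400, 0.2300, 0.1300).
I(X;Y) = Σ p(x,y)·log₂[p(x,y)/(p(x)p(y))].
  (1,r): 0.14·log₂(0.7056) = -0.0704
  (1,s): 0.10·log₂(1.4025) = 0.0488
  (1,t): 0.07·log₂(1.7370) = 0.0558
  (2,r): 0.24·log₂(0.9868) = -0.0046
  (2,s): 0.10·log₂(1.1442) = 0.0194
  (2,t): 0.04·log₂(0.8097) = -0.0122
  (3,r): 0.26·log₂(1.3105) = 0.1014
  (3,s): 0.03·log₂(0.4208) = -0.0375
  (3,t): 0.02·log₂(0.4963) = -0.0202
Sum = 0.081 bits.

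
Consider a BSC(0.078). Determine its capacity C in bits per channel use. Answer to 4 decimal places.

Binary symmetric channel: C = 1 − h₂(ε) where h₂ is the binary entropy function.
h₂(0.078) = −0.078·log₂0.078 − 0.922·log₂0.922 = 0.3951.
C = 1 − 0.3951 = 0.6049 bits per channel use.

0.6049 bits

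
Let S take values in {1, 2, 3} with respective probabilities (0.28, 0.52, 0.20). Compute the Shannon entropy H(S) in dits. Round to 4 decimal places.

0.4423 dits

H(S) = −Σ p·log₁₀ p.
  −(0.28)·log₁₀(0.28) = 0.15480
  −(0.52)·log₁₀(0.52) = 0.14768
  −(0.20)·log₁₀(0.20) = 0.13979
Sum: 0.15480 + 0.14768 + 0.13979 = 0.4423 dits.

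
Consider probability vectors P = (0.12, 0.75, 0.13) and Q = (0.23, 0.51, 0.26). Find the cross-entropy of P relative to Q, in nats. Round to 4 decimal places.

H(P,Q) = −Σ p·ln q.
  −0.12·ln(0.23) = 0.17636
  −0.75·ln(0.51) = 0.50501
  −0.13·ln(0.26) = 0.17512
H(P,Q) = 0.8565 nats.

0.8565 nats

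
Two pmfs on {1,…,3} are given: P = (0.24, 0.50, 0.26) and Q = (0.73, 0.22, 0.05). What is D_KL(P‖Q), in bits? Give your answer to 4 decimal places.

D(P‖Q) = Σ p·log₂(p/q).
  0.24·log₂(0.24/0.73) = -0.38517
  0.50·log₂(0.50/0.22) = 0.59221
  0.26·log₂(0.26/0.05) = 0.61841
D(P‖Q) = 0.8255 bits.

0.8255 bits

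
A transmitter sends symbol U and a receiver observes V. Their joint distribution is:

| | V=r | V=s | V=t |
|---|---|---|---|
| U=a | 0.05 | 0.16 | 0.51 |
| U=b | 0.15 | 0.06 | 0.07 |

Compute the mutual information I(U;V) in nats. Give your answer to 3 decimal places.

0.138 nats

Marginals: p(U) = (0.7200, 0.2800), p(V) = (0.2000, 0.2200, 0.5800).
I(U;V) = H(U) + H(V) − H(U,V).
H(U) = 0.5930, H(V) = 0.9709, H(U,V) = 1.4259.
I(U;V) = 0.5930 + 0.9709 − 1.4259 = 0.138 nats.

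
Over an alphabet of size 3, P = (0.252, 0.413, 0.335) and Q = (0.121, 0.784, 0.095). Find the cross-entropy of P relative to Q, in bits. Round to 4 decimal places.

2.0505 bits

H(P,Q) = −Σ p·log₂ q.
  −0.252·log₂(0.121) = 0.76782
  −0.413·log₂(0.784) = 0.14499
  −0.335·log₂(0.095) = 1.13764
H(P,Q) = 2.0505 bits.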